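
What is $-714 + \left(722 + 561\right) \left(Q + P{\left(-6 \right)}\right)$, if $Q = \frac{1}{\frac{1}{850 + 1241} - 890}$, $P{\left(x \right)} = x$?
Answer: $- \frac{15657322221}{1860989} \approx -8413.4$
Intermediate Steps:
$Q = - \frac{2091}{1860989}$ ($Q = \frac{1}{\frac{1}{2091} - 890} = \frac{1}{- \frac{1860989}{2091}} = - \frac{2091}{1860989} \approx -0.0011236$)
$-714 + \left(722 + 561\right) \left(Q + P{\left(-6 \right)}\right) = -714 + \left(722 + 561\right) \left(- \frac{2091}{1860989} - 6\right) = -714 + 1283 \left(- \frac{11168025}{1860989}\right) = -714 - \frac{14328576075}{1860989} = - \frac{15657322221}{1860989}$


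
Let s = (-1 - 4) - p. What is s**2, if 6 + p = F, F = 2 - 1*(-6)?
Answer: 49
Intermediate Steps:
F = 8 (F = 2 + 6 = 8)
p = 2 (p = -6 + 8 = 2)
s = -7 (s = (-1 - 4) - 1*2 = -5 - 2 = -7)
s**2 = (-7)**2 = 49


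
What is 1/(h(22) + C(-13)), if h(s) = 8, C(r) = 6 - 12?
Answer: ½ ≈ 0.50000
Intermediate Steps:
C(r) = -6
1/(h(22) + C(-13)) = 1/(8 - 6) = 1/2 = ½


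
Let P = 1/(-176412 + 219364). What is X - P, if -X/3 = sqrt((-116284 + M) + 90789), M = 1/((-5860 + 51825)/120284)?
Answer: -1/42952 - 3*I*sqrt(53859828477315)/45965 ≈ -2.3282e-5 - 478.99*I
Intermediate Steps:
M = 120284/45965 (M = 1/(45965*(1/120284)) = 1/(45965/120284) = 120284/45965 ≈ 2.6169)
X = -3*I*sqrt(53859828477315)/45965 (X = -3*sqrt((-116284 + 120284/45965) + 90789) = -3*sqrt(-5344873776/45965 + 90789) = -3*I*sqrt(53859828477315)/45965 ≈ -478.99*I)
P = 1/42952 ≈ 2.3282e-5
X - P = -3*I*sqrt(53859828477315)/45965 - 1*1/42952 = -3*I*sqrt(53859828477315)/45965 - 1/42952 = -1/42952 - 3*I*sqrt(53859828477315)/45965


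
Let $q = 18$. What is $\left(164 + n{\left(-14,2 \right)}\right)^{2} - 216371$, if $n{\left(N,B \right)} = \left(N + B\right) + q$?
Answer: $-187471$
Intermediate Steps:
$n{\left(N,B \right)} = 18 + B + N$ ($n{\left(N,B \right)} = \left(N + B\right) + 18 = \left(B + N\right) + 18 = 18 + B + N$)
$\left(164 + n{\left(-14,2 \right)}\right)^{2} - 216371 = \left(164 + \left(18 + 2 - 14\right)\right)^{2} - 216371 = \left(164 + 6\right)^{2} - 216371 = 170^{2} - 216371 = 28900 - 216371 = -187471$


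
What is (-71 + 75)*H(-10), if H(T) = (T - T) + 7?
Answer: 28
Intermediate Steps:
H(T) = 7 (H(T) = 0 + 7 = 7)
(-71 + 75)*H(-10) = (-71 + 75)*7 = 4*7 = 28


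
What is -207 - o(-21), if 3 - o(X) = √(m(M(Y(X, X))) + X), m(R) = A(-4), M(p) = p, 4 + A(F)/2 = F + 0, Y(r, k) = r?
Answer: -210 + I*√37 ≈ -210.0 + 6.0828*I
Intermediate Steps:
A(F) = -8 + 2*F (A(F) = -8 + 2*(F + 0) = -8 + 2*F)
m(R) = -16 (m(R) = -8 + 2*(-4) = -8 - 8 = -16)
o(X) = 3 - √(-16 + X)
-207 - o(-21) = -207 - (3 - √(-16 - 21)) = -207 - (3 - √(-37)) = -207 - (3 - I*√37) = -207 + (-3 + I*√37) = -210 + I*√37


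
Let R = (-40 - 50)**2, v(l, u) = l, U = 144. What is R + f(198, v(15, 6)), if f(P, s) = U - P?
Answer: 8046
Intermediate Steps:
R = 8100 (R = (-90)**2 = 8100)
f(P, s) = 144 - P
R + f(198, v(15, 6)) = 8100 + (144 - 1*198) = 8100 + (144 - 198) = 8100 - 54 = 8046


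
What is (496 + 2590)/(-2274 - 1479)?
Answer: -3086/3753 ≈ -0.82228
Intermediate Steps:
(496 + 2590)/(-2274 - 1479) = 3086/(-3753) = 3086*(-1/3753) = -3086/3753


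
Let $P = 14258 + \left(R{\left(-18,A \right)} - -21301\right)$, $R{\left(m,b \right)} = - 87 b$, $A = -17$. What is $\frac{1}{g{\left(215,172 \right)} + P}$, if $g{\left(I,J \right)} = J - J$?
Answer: $\frac{1}{37038} \approx 2.6999 \cdot 10^{-5}$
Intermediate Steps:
$g{\left(I,J \right)} = 0$
$P = 37038$ ($P = 14258 - -22780 = 14258 + \left(1479 + 21301\right) = 14258 + 22780 = 37038$)
$\frac{1}{g{\left(215,172 \right)} + P} = \frac{1}{0 + 37038} = \frac{1}{37038}$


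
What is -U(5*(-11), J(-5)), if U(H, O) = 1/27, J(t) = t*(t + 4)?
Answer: -1/27 ≈ -0.037037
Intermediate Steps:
J(t) = t*(4 + t)
U(H, O) = 1/27
-U(5*(-11), J(-5)) = -1*1/27 = -1/27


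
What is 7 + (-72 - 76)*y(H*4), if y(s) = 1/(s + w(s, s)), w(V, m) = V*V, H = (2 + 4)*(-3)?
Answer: 8909/1278 ≈ 6.9710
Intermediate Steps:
H = -18 (H = 6*(-3) = -18)
w(V, m) = V²
y(s) = 1/(s + s²)
7 + (-72 - 76)*y(H*4) = 7 + (-72 - 76)*(1/(((-18*4))*(1 - 18*4))) = 7 - 148/((-72)*(1 - 72)) = 7 - (-37)/(18*(-71)) = 7 - (-37)*(-1)/(18*71) = 7 - 148*1/5112 = 7 - 37/1278 = 8909/1278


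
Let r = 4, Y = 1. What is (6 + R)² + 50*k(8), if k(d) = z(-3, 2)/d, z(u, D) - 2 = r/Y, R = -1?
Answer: 125/2 ≈ 62.500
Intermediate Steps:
z(u, D) = 6 (z(u, D) = 2 + 4/1 = 2 + 4*1 = 2 + 4 = 6)
k(d) = 6/d
(6 + R)² + 50*k(8) = (6 - 1)² + 50*(6/8) = 5² + 50*(6*(⅛)) = 25 + 50*(¾) = 25 + 75/2 = 125/2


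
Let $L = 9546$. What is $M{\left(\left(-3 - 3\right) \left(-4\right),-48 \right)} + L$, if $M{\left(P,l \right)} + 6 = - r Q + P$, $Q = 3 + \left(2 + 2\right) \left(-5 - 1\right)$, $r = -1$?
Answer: $9543$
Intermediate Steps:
$Q = -21$ ($Q = 3 + 4 \left(-6\right) = 3 - 24 = -21$)
$M{\left(P,l \right)} = -27 + P$ ($M{\left(P,l \right)} = -6 + \left(\left(-1\right) \left(-1\right) \left(-21\right) + P\right) = -6 + \left(1 \left(-21\right) + P\right) = -6 + \left(-21 + P\right) = -27 + P$)
$M{\left(\left(-3 - 3\right) \left(-4\right),-48 \right)} + L = \left(-27 + \left(-3 - 3\right) \left(-4\right)\right) + 9546 = \left(-27 - -24\right) + 9546 = \left(-27 + 24\right) + 9546 = -3 + 9546 = 9543$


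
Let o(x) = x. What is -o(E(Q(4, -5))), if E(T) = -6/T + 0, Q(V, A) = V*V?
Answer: 3/8 ≈ 0.37500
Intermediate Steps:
Q(V, A) = V²
E(T) = -6/T
-o(E(Q(4, -5))) = -(-6)/(4²) = -(-6)/16 = -1*(-3/8) = 3/8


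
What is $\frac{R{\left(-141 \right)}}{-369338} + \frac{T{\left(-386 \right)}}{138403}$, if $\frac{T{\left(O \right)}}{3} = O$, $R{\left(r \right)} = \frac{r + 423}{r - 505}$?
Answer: $- \frac{138125454669}{16510948370122} \approx -0.0083657$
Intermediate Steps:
$R{\left(r \right)} = \frac{423 + r}{-505 + r}$
$T{\left(O \right)} = 3 O$
$\frac{R{\left(-141 \right)}}{-369338} + \frac{T{\left(-386 \right)}}{138403} = \frac{\frac{1}{-505 - 141} \left(423 - 141\right)}{-369338} + \frac{3 \left(-386\right)}{138403} = \frac{1}{-646} \cdot 282 \left(- \frac{1}{369338}\right) - \frac{1158}{138403} = \left(- \frac{1}{646}\right) 282 \left(- \frac{1}{369338}\right) - \frac{1158}{138403} = \left(- \frac{141}{323}\right) \left(- \frac{1}{369338}\right) - \frac{1158}{138403} = \frac{141}{119296174} - \frac{1158}{138403} = - \frac{138125454669}{16510948370122}$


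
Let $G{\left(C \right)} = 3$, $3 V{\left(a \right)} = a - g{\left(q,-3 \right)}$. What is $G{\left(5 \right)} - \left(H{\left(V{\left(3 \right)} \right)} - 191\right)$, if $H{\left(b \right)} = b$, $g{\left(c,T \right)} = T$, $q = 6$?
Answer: $192$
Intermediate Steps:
$V{\left(a \right)} = 1 + \frac{a}{3}$ ($V{\left(a \right)} = \frac{a - -3}{3} = \frac{a + 3}{3} = \frac{3 + a}{3} = 1 + \frac{a}{3}$)
$G{\left(5 \right)} - \left(H{\left(V{\left(3 \right)} \right)} - 191\right) = 3 - \left(\left(1 + \frac{1}{3} \cdot 3\right) - 191\right) = 3 - \left(\left(1 + 1\right) - 191\right) = 3 - \left(2 - 191\right) = 3 - -189 = 3 + 189 = 192$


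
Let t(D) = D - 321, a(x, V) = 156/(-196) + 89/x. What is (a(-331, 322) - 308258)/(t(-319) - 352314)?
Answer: 2499826886/2862280463 ≈ 0.87337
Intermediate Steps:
a(x, V) = -39/49 + 89/x (a(x, V) = 156*(-1/196) + 89/x = -39/49 + 89/x)
t(D) = -321 + D
(a(-331, 322) - 308258)/(t(-319) - 352314) = ((-39/49 + 89/(-331)) - 308258)/((-321 - 319) - 352314) = ((-39/49 + 89*(-1/331)) - 308258)/(-640 - 352314) = ((-39/49 - 89/331) - 308258)/(-352954) = (-17270/16219 - 308258)*(-1/352954) = -4999653772/16219*(-1/352954) = 2499826886/2862280463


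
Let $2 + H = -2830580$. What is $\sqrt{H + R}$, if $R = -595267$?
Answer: $i \sqrt{3425849} \approx 1850.9 i$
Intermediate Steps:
$H = -2830582$ ($H = -2 - 2830580 = -2830582$)
$\sqrt{H + R} = \sqrt{-2830582 - 595267} = \sqrt{-3425849} = i \sqrt{3425849}$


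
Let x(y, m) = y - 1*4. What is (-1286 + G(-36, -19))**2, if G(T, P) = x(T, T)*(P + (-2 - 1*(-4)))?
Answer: 367236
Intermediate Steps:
x(y, m) = -4 + y (x(y, m) = y - 4 = -4 + y)
G(T, P) = (-4 + T)*(2 + P) (G(T, P) = (-4 + T)*(P + (-2 - 1*(-4))) = (-4 + T)*(P + (-2 + 4)) = (-4 + T)*(P + 2) = (-4 + T)*(2 + P))
(-1286 + G(-36, -19))**2 = (-1286 + (-4 - 36)*(2 - 19))**2 = (-1286 - 40*(-17))**2 = (-1286 + 680)**2 = (-606)**2 = 367236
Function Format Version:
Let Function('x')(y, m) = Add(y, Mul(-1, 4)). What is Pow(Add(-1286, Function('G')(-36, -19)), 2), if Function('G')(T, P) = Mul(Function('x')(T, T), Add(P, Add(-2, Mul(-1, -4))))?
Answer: 367236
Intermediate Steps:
Function('x')(y, m) = Add(-4, y) (Function('x')(y, m) = Add(y, -4) = Add(-4, y))
Function('G')(T, P) = Mul(Add(-4, T), Add(2, P)) (Function('G')(T, P) = Mul(Add(-4, T), Add(P, Add(-2, Mul(-1, -4)))) = Mul(Add(-4, T), Add(P, Add(-2, 4))) = Mul(Add(-4, T), Add(P, 2)) = Mul(Add(-4, T), Add(2, P)))
Pow(Add(-1286, Function('G')(-36, -19)), 2) = Pow(Add(-1286, Mul(Add(-4, -36), Add(2, -19))), 2) = Pow(Add(-1286, Mul(-40, -17)), 2) = Pow(Add(-1286, 680), 2) = Pow(-606, 2) = 367236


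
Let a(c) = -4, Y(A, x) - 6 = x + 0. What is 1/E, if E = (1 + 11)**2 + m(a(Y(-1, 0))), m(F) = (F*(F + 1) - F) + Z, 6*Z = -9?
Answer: 2/317 ≈ 0.0063092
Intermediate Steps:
Y(A, x) = 6 + x (Y(A, x) = 6 + (x + 0) = 6 + x)
Z = -3/2 (Z = (1/6)*(-9) = -3/2 ≈ -1.5000)
m(F) = -3/2 - F + F*(1 + F) (m(F) = (F*(F + 1) - F) - 3/2 = (F*(1 + F) - F) - 3/2 = (-F + F*(1 + F)) - 3/2 = -3/2 - F + F*(1 + F))
E = 317/2 (E = (1 + 11)**2 + (-3/2 + (-4)**2) = 12**2 + (-3/2 + 16) = 144 + 29/2 = 317/2 ≈ 158.50)
1/E = 1/(317/2) = 2/317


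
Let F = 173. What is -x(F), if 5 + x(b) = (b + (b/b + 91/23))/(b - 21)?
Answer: 13387/3496 ≈ 3.8292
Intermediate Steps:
x(b) = -5 + (114/23 + b)/(-21 + b) (x(b) = -5 + (b + (b/b + 91/23))/(b - 21) = -5 + (b + (1 + 91*(1/23)))/(-21 + b) = -5 + (b + (1 + 91/23))/(-21 + b) = -5 + (b + 114/23)/(-21 + b) = -5 + (114/23 + b)/(-21 + b))
-x(F) = -(2529 - 92*173)/(23*(-21 + 173)) = -(2529 - 15916)/(23*152) = -(-13387)/(23*152) = -1*(-13387/3496) = 13387/3496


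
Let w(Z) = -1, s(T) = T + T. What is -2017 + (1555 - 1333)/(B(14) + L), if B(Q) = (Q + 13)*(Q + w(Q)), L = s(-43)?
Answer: -534283/265 ≈ -2016.2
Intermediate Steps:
s(T) = 2*T
L = -86 (L = 2*(-43) = -86)
B(Q) = (-1 + Q)*(13 + Q) (B(Q) = (Q + 13)*(Q - 1) = (13 + Q)*(-1 + Q) = (-1 + Q)*(13 + Q))
-2017 + (1555 - 1333)/(B(14) + L) = -2017 + (1555 - 1333)/((-13 + 14² + 12*14) - 86) = -2017 + 222/((-13 + 196 + 168) - 86) = -2017 + 222/(351 - 86) = -2017 + 222/265 = -534283/265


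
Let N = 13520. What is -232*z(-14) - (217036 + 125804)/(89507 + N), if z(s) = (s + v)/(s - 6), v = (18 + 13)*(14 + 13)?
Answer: 4916176618/515135 ≈ 9543.5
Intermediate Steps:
v = 837 (v = 31*27 = 837)
z(s) = (837 + s)/(-6 + s) (z(s) = (s + 837)/(s - 6) = (837 + s)/(-6 + s))
-232*z(-14) - (217036 + 125804)/(89507 + N) = -232*(837 - 14)/(-6 - 14) - (217036 + 125804)/(89507 + 13520) = -232*823/(-20) - 342840/103027 = -(-58)*823/5 - 342840/103027 = -232*(-823/20) - 1*342840/103027 = 47734/5 - 342840/103027 = 4916176618/515135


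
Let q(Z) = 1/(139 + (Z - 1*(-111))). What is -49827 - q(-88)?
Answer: -8071975/162 ≈ -49827.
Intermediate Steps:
q(Z) = 1/(250 + Z) (q(Z) = 1/(139 + (Z + 111)) = 1/(139 + (111 + Z)) = 1/(250 + Z))
-49827 - q(-88) = -49827 - 1/(250 - 88) = -49827 - 1/162 = -8071975/162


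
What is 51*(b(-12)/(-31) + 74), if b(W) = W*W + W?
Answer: 110262/31 ≈ 3556.8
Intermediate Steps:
b(W) = W + W² (b(W) = W² + W = W + W²)
51*(b(-12)/(-31) + 74) = 51*(-12*(1 - 12)/(-31) + 74) = 51*(-12*(-11)*(-1/31) + 74) = 51*(132*(-1/31) + 74) = 51*(-132/31 + 74) = 51*(2162/31) = 110262/31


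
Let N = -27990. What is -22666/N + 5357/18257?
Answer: 281877796/255506715 ≈ 1.1032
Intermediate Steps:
-22666/N + 5357/18257 = -22666/(-27990) + 5357/18257 = -22666*(-1/27990) + 5357*(1/18257) = 11333/13995 + 5357/18257 = 281877796/255506715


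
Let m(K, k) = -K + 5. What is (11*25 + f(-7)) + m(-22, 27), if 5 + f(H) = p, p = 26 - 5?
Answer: 318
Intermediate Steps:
p = 21
f(H) = 16 (f(H) = -5 + 21 = 16)
m(K, k) = 5 - K
(11*25 + f(-7)) + m(-22, 27) = (11*25 + 16) + (5 - 1*(-22)) = (275 + 16) + (5 + 22) = 291 + 27 = 318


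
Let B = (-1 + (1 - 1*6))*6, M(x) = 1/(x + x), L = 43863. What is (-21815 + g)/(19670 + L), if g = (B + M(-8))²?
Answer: -5251711/16264448 ≈ -0.32290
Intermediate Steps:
M(x) = 1/(2*x)
B = -36 (B = (-1 + (1 - 6))*6 = (-1 - 5)*6 = -6*6 = -36)
g = 332929/256 (g = (-36 + (½)/(-8))² = (-36 + (½)*(-⅛))² = (-36 - 1/16)² = (-577/16)² = 332929/256 ≈ 1300.5)
(-21815 + g)/(19670 + L) = (-21815 + 332929/256)/(19670 + 43863) = -5251711/256/63533 = -5251711/256*1/63533 = -5251711/16264448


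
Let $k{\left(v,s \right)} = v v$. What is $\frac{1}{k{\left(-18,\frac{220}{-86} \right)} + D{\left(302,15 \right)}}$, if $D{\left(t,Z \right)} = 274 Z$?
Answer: $\frac{1}{4434} \approx 0.00022553$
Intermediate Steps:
$k{\left(v,s \right)} = v^{2}$
$\frac{1}{k{\left(-18,\frac{220}{-86} \right)} + D{\left(302,15 \right)}} = \frac{1}{\left(-18\right)^{2} + 274 \cdot 15} = \frac{1}{324 + 4110} = \frac{1}{4434}$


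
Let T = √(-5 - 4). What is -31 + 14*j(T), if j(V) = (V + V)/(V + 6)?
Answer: -127/5 + 56*I/5 ≈ -25.4 + 11.2*I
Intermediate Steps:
T = 3*I (T = √(-9) = 3*I ≈ 3.0*I)
j(V) = 2*V/(6 + V) (j(V) = (2*V)/(6 + V) = 2*V/(6 + V))
-31 + 14*j(T) = -31 + 14*(2*(3*I)/(6 + 3*I)) = -31 + 14*(2*(3*I)*((6 - 3*I)/45)) = -31 + 14*(2*I*(6 - 3*I)/15) = -31 + 28*I*(6 - 3*I)/15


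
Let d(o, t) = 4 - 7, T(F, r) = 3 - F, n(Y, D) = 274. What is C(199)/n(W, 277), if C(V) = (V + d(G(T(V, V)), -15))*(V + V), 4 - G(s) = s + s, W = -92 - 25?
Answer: 39004/137 ≈ 284.70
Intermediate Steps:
W = -117
G(s) = 4 - 2*s (G(s) = 4 - (s + s) = 4 - 2*s)
d(o, t) = -3
C(V) = 2*V*(-3 + V) (C(V) = (V - 3)*(V + V) = (-3 + V)*(2*V) = 2*V*(-3 + V))
C(199)/n(W, 277) = (2*199*(-3 + 199))/274 = (2*199*196)*(1/274) = 78008*(1/274) = 39004/137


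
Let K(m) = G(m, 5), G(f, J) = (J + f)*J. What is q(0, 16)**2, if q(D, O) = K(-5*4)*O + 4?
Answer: 1430416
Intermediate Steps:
G(f, J) = J*(J + f)
K(m) = 25 + 5*m (K(m) = 5*(5 + m) = 25 + 5*m)
q(D, O) = 4 - 75*O (q(D, O) = (25 + 5*(-5*4))*O + 4 = (25 + 5*(-20))*O + 4 = (25 - 100)*O + 4 = -75*O + 4 = 4 - 75*O)
q(0, 16)**2 = (4 - 75*16)**2 = (4 - 1200)**2 = (-1196)**2 = 1430416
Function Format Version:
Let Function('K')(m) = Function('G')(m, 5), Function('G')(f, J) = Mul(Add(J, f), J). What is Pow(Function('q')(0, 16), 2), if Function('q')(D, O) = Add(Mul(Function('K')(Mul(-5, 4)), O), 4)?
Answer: 1430416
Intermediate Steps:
Function('G')(f, J) = Mul(J, Add(J, f))
Function('K')(m) = Add(25, Mul(5, m)) (Function('K')(m) = Mul(5, Add(5, m)) = Add(25, Mul(5, m)))
Function('q')(D, O) = Add(4, Mul(-75, O)) (Function('q')(D, O) = Add(Mul(Add(25, Mul(5, Mul(-5, 4))), O), 4) = Add(Mul(Add(25, Mul(5, -20)), O), 4) = Add(Mul(Add(25, -100), O), 4) = Add(Mul(-75, O), 4) = Add(4, Mul(-75, O)))
Pow(Function('q')(0, 16), 2) = Pow(Add(4, Mul(-75, 16)), 2) = Pow(Add(4, -1200), 2) = Pow(-1196, 2) = 1430416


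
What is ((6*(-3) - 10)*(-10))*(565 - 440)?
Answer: 35000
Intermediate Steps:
((6*(-3) - 10)*(-10))*(565 - 440) = ((-18 - 10)*(-10))*125 = -28*(-10)*125 = 280*125 = 35000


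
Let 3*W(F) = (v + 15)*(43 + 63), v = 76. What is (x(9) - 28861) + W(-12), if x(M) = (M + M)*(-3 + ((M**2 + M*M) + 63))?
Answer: -64949/3 ≈ -21650.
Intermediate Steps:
W(F) = 9646/3 (W(F) = ((76 + 15)*(43 + 63))/3 = (91*106)/3 = (1/3)*9646 = 9646/3)
x(M) = 2*M*(60 + 2*M**2) (x(M) = (2*M)*(-3 + ((M**2 + M**2) + 63)) = (2*M)*(-3 + (2*M**2 + 63)) = (2*M)*(-3 + (63 + 2*M**2)) = (2*M)*(60 + 2*M**2) = 2*M*(60 + 2*M**2))
(x(9) - 28861) + W(-12) = (4*9*(30 + 9**2) - 28861) + 9646/3 = (4*9*(30 + 81) - 28861) + 9646/3 = (4*9*111 - 28861) + 9646/3 = (3996 - 28861) + 9646/3 = -24865 + 9646/3 = -64949/3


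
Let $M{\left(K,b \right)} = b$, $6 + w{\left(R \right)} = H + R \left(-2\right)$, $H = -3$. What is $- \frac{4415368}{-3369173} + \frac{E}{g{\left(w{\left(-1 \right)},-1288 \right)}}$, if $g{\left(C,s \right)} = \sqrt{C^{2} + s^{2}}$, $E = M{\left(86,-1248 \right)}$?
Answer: $\frac{4415368}{3369173} - \frac{1248 \sqrt{33857}}{236999} \approx 0.34159$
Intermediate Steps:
$w{\left(R \right)} = -9 - 2 R$ ($w{\left(R \right)} = -6 + \left(-3 + R \left(-2\right)\right) = -6 - \left(3 + 2 R\right) = -9 - 2 R$)
$E = -1248$
$- \frac{4415368}{-3369173} + \frac{E}{g{\left(w{\left(-1 \right)},-1288 \right)}} = - \frac{4415368}{-3369173} - \frac{1248}{\sqrt{\left(-9 - -2\right)^{2} + \left(-1288\right)^{2}}} = \left(-4415368\right) \left(- \frac{1}{3369173}\right) - \frac{1248}{\sqrt{\left(-9 + 2\right)^{2} + 1658944}} = \frac{4415368}{3369173} - \frac{1248}{\sqrt{\left(-7\right)^{2} + 1658944}} = \frac{4415368}{3369173} - \frac{1248}{\sqrt{49 + 1658944}} = \frac{4415368}{3369173} - \frac{1248}{\sqrt{1658993}} = \frac{4415368}{3369173} - \frac{1248}{7 \sqrt{33857}} = \frac{4415368}{3369173} - 1248 \frac{\sqrt{33857}}{236999} = \frac{4415368}{3369173} - \frac{1248 \sqrt{33857}}{236999}$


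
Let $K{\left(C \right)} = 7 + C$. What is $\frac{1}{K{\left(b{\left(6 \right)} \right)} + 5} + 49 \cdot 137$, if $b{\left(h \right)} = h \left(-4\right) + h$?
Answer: $\frac{40277}{6} \approx 6712.8$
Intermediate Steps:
$b{\left(h \right)} = - 3 h$ ($b{\left(h \right)} = - 4 h + h = - 3 h$)
$\frac{1}{K{\left(b{\left(6 \right)} \right)} + 5} + 49 \cdot 137 = \frac{1}{\left(7 - 18\right) + 5} + 49 \cdot 137 = \frac{1}{\left(7 - 18\right) + 5} + 6713 = \frac{1}{-11 + 5} + 6713 = \frac{1}{-6} + 6713 = - \frac{1}{6} + 6713 = \frac{40277}{6}$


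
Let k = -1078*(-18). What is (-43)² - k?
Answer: -17555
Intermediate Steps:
k = 19404
(-43)² - k = (-43)² - 1*19404 = 1849 - 19404 = -17555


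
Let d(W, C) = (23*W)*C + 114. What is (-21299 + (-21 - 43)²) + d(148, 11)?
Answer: 20355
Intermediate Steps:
d(W, C) = 114 + 23*C*W (d(W, C) = 23*C*W + 114 = 114 + 23*C*W)
(-21299 + (-21 - 43)²) + d(148, 11) = (-21299 + (-21 - 43)²) + (114 + 23*11*148) = (-21299 + (-64)²) + (114 + 37444) = (-21299 + 4096) + 37558 = -17203 + 37558 = 20355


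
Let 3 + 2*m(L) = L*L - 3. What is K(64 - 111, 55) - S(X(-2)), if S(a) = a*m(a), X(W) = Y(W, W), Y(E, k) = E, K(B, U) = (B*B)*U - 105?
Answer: 121388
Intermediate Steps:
K(B, U) = -105 + U*B² (K(B, U) = B²*U - 105 = U*B² - 105 = -105 + U*B²)
X(W) = W
m(L) = -3 + L²/2 (m(L) = -3/2 + (L*L - 3)/2 = -3/2 + (L² - 3)/2 = -3/2 + (-3 + L²)/2 = -3/2 + (-3/2 + L²/2) = -3 + L²/2)
S(a) = a*(-3 + a²/2)
K(64 - 111, 55) - S(X(-2)) = (-105 + 55*(64 - 111)²) - (-2)*(-6 + (-2)²)/2 = (-105 + 55*(-47)²) - (-2)*(-6 + 4)/2 = (-105 + 55*2209) - (-2)*(-2)/2 = (-105 + 121495) - 1*2 = 121390 - 2 = 121388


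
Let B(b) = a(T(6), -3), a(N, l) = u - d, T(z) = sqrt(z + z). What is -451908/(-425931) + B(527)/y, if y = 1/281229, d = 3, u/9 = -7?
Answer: -2635251131742/141977 ≈ -1.8561e+7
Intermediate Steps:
u = -63 (u = 9*(-7) = -63)
T(z) = sqrt(2)*sqrt(z) (T(z) = sqrt(2*z) = sqrt(2)*sqrt(z))
a(N, l) = -66 (a(N, l) = -63 - 1*3 = -63 - 3 = -66)
y = 1/281229 ≈ 3.5558e-6
B(b) = -66
-451908/(-425931) + B(527)/y = -451908/(-425931) - 66/1/281229 = -451908*(-1/425931) - 66*281229 = 150636/141977 - 18561114 = -2635251131742/141977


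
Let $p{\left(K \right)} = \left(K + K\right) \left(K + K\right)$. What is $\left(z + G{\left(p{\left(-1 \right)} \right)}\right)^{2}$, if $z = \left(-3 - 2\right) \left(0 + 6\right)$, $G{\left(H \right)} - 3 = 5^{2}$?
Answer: $4$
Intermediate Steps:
$p{\left(K \right)} = 4 K^{2}$ ($p{\left(K \right)} = 2 K 2 K = 4 K^{2}$)
$G{\left(H \right)} = 28$ ($G{\left(H \right)} = 3 + 5^{2} = 3 + 25 = 28$)
$z = -30$ ($z = \left(-5\right) 6 = -30$)
$\left(z + G{\left(p{\left(-1 \right)} \right)}\right)^{2} = \left(-30 + 28\right)^{2} = \left(-2\right)^{2} = 4$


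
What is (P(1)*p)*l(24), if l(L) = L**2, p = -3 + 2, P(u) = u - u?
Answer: 0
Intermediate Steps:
P(u) = 0
p = -1
(P(1)*p)*l(24) = (0*(-1))*24**2 = 0*576 = 0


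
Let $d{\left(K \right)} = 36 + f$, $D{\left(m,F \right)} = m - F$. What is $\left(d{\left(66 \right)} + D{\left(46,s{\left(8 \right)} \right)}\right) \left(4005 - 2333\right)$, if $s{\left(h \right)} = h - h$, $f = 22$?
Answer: $173888$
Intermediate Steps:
$s{\left(h \right)} = 0$
$d{\left(K \right)} = 58$ ($d{\left(K \right)} = 36 + 22 = 58$)
$\left(d{\left(66 \right)} + D{\left(46,s{\left(8 \right)} \right)}\right) \left(4005 - 2333\right) = \left(58 + \left(46 - 0\right)\right) \left(4005 - 2333\right) = \left(58 + \left(46 + 0\right)\right) 1672 = \left(58 + 46\right) 1672 = 104 \cdot 1672 = 173888$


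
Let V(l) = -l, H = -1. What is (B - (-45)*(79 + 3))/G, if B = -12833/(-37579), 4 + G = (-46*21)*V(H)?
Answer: -138679343/36451630 ≈ -3.8045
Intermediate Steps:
G = -970 (G = -4 + (-46*21)*(-1*(-1)) = -4 - 966*1 = -4 - 966 = -970)
B = 12833/37579 (B = -12833*(-1/37579) = 12833/37579 ≈ 0.34149)
(B - (-45)*(79 + 3))/G = (12833/37579 - (-45)*(79 + 3))/(-970) = (12833/37579 - (-45)*82)*(-1/970) = (12833/37579 - 1*(-3690))*(-1/970) = (12833/37579 + 3690)*(-1/970) = (138679343/37579)*(-1/970) = -138679343/36451630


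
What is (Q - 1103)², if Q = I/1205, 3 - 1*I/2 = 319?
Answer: 1768227084009/1452025 ≈ 1.2178e+6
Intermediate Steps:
I = -632 (I = 6 - 2*319 = 6 - 638 = -632)
Q = -632/1205 ≈ -0.52448
(Q - 1103)² = (-632/1205 - 1103)² = (-1329747/1205)² = 1768227084009/1452025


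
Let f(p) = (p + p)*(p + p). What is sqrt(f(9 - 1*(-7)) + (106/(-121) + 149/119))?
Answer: sqrt(1755248929)/1309 ≈ 32.006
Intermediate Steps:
f(p) = 4*p**2 (f(p) = (2*p)*(2*p) = 4*p**2)
sqrt(f(9 - 1*(-7)) + (106/(-121) + 149/119)) = sqrt(4*(9 - 1*(-7))**2 + (106/(-121) + 149/119)) = sqrt(4*(9 + 7)**2 + (106*(-1/121) + 149*(1/119))) = sqrt(4*16**2 + (-106/121 + 149/119)) = sqrt(4*256 + 5415/14399) = sqrt(1024 + 5415/14399) = sqrt(14749991/14399) = sqrt(1755248929)/1309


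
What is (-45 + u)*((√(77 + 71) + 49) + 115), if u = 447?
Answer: 65928 + 804*√37 ≈ 70819.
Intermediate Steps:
(-45 + u)*((√(77 + 71) + 49) + 115) = (-45 + 447)*((√(77 + 71) + 49) + 115) = 402*((√148 + 49) + 115) = 402*((2*√37 + 49) + 115) = 402*((49 + 2*√37) + 115) = 402*(164 + 2*√37) = 65928 + 804*√37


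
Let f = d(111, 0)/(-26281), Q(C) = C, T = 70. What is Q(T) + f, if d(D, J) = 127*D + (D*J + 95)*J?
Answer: 1825573/26281 ≈ 69.464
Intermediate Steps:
d(D, J) = 127*D + J*(95 + D*J) (d(D, J) = 127*D + (95 + D*J)*J = 127*D + J*(95 + D*J))
f = -14097/26281 (f = (95*0 + 127*111 + 111*0**2)/(-26281) = (0 + 14097 + 111*0)*(-1/26281) = (0 + 14097 + 0)*(-1/26281) = 14097*(-1/26281) = -14097/26281 ≈ -0.53640)
Q(T) + f = 70 - 14097/26281 = 1825573/26281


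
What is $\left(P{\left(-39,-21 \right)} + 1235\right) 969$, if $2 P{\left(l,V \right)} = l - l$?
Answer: $1196715$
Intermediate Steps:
$P{\left(l,V \right)} = 0$ ($P{\left(l,V \right)} = \frac{l - l}{2} = \frac{1}{2} \cdot 0 = 0$)
$\left(P{\left(-39,-21 \right)} + 1235\right) 969 = \left(0 + 1235\right) 969 = 1235 \cdot 969 = 1196715$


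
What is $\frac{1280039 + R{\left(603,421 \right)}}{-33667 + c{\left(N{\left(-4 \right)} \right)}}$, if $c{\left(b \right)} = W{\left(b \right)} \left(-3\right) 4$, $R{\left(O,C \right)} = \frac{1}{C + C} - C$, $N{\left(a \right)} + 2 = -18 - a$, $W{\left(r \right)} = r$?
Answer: $- \frac{1077438357}{28185950} \approx -38.226$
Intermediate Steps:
$N{\left(a \right)} = -20 - a$ ($N{\left(a \right)} = -2 - \left(18 + a\right) = -20 - a$)
$R{\left(O,C \right)} = \frac{1}{2 C} - C$
$c{\left(b \right)} = - 12 b$ ($c{\left(b \right)} = b \left(-3\right) 4 = - 3 b 4 = - 12 b$)
$\frac{1280039 + R{\left(603,421 \right)}}{-33667 + c{\left(N{\left(-4 \right)} \right)}} = \frac{1280039 + \left(\frac{1}{2 \cdot 421} - 421\right)}{-33667 - 12 \left(-20 - -4\right)} = \frac{1280039 + \left(\frac{1}{2} \cdot \frac{1}{421} - 421\right)}{-33667 - 12 \left(-20 + 4\right)} = \frac{1280039 + \left(\frac{1}{842} - 421\right)}{-33667 - -192} = \frac{1280039 - \frac{354481}{842}}{-33667 + 192} = \frac{1077438357}{842 \left(-33475\right)} = \frac{1077438357}{842} \left(- \frac{1}{33475}\right) = - \frac{1077438357}{28185950}$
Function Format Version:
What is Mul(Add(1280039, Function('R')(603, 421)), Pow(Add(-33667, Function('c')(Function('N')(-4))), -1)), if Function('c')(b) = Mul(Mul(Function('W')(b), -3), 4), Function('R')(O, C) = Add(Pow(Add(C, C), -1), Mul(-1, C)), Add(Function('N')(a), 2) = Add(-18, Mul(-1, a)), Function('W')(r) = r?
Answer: Rational(-1077438357, 28185950) ≈ -38.226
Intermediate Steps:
Function('N')(a) = Add(-20, Mul(-1, a)) (Function('N')(a) = Add(-2, Add(-18, Mul(-1, a))) = Add(-20, Mul(-1, a)))
Function('R')(O, C) = Add(Mul(Rational(1, 2), Pow(C, -1)), Mul(-1, C)) (Function('R')(O, C) = Add(Pow(Mul(2, C), -1), Mul(-1, C)) = Add(Mul(Rational(1, 2), Pow(C, -1)), Mul(-1, C)))
Function('c')(b) = Mul(-12, b) (Function('c')(b) = Mul(Mul(b, -3), 4) = Mul(Mul(-3, b), 4) = Mul(-12, b))
Mul(Add(1280039, Function('R')(603, 421)), Pow(Add(-33667, Function('c')(Function('N')(-4))), -1)) = Mul(Add(1280039, Add(Mul(Rational(1, 2), Pow(421, -1)), Mul(-1, 421))), Pow(Add(-33667, Mul(-12, Add(-20, Mul(-1, -4)))), -1)) = Mul(Add(1280039, Add(Mul(Rational(1, 2), Rational(1, 421)), -421)), Pow(Add(-33667, Mul(-12, Add(-20, 4))), -1)) = Mul(Add(1280039, Add(Rational(1, 842), -421)), Pow(Add(-33667, Mul(-12, -16)), -1)) = Mul(Add(1280039, Rational(-354481, 842)), Pow(Add(-33667, 192), -1)) = Mul(Rational(1077438357, 842), Pow(-33475, -1)) = Mul(Rational(1077438357, 842), Rational(-1, 33475)) = Rational(-1077438357, 28185950)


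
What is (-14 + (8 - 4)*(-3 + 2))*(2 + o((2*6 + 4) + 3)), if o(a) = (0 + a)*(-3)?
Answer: 990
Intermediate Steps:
o(a) = -3*a (o(a) = a*(-3) = -3*a)
(-14 + (8 - 4)*(-3 + 2))*(2 + o((2*6 + 4) + 3)) = (-14 + (8 - 4)*(-3 + 2))*(2 - 3*((2*6 + 4) + 3)) = (-14 + 4*(-1))*(2 - 3*((12 + 4) + 3)) = (-14 - 4)*(2 - 3*(16 + 3)) = -18*(2 - 3*19) = -18*(2 - 57) = -18*(-55) = 990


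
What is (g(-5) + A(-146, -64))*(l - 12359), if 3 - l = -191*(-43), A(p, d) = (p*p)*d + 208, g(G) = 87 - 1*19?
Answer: 28055046412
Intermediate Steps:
g(G) = 68 (g(G) = 87 - 19 = 68)
A(p, d) = 208 + d*p² (A(p, d) = p²*d + 208 = d*p² + 208 = 208 + d*p²)
l = -8210 (l = 3 - (-191)*(-43) = 3 - 1*8213 = 3 - 8213 = -8210)
(g(-5) + A(-146, -64))*(l - 12359) = (68 + (208 - 64*(-146)²))*(-8210 - 12359) = (68 + (208 - 64*21316))*(-20569) = (68 + (208 - 1364224))*(-20569) = (68 - 1364016)*(-20569) = -1363948*(-20569) = 28055046412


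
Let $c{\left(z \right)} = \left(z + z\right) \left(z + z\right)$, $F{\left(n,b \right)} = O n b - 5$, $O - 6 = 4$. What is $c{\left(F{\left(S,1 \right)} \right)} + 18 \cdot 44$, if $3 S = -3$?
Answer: $1692$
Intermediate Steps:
$S = -1$ ($S = \frac{1}{3} \left(-3\right) = -1$)
$O = 10$ ($O = 6 + 4 = 10$)
$F{\left(n,b \right)} = -5 + 10 b n$ ($F{\left(n,b \right)} = 10 n b - 5 = 10 b n - 5 = -5 + 10 b n$)
$c{\left(z \right)} = 4 z^{2}$ ($c{\left(z \right)} = 2 z 2 z = 4 z^{2}$)
$c{\left(F{\left(S,1 \right)} \right)} + 18 \cdot 44 = 4 \left(-5 + 10 \cdot 1 \left(-1\right)\right)^{2} + 18 \cdot 44 = 4 \left(-5 - 10\right)^{2} + 792 = 4 \left(-15\right)^{2} + 792 = 4 \cdot 225 + 792 = 900 + 792 = 1692$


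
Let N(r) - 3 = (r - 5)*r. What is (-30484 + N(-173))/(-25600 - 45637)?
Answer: -313/71237 ≈ -0.0043938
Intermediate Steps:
N(r) = 3 + r*(-5 + r) (N(r) = 3 + (r - 5)*r = 3 + (-5 + r)*r = 3 + r*(-5 + r))
(-30484 + N(-173))/(-25600 - 45637) = (-30484 + (3 + (-173)² - 5*(-173)))/(-25600 - 45637) = (-30484 + (3 + 29929 + 865))/(-71237) = (-30484 + 30797)*(-1/71237) = 313*(-1/71237) = -313/71237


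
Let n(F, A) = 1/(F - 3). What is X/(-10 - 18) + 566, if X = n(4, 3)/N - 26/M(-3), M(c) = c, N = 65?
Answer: 3088667/5460 ≈ 565.69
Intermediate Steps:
n(F, A) = 1/(-3 + F)
X = 1693/195 (X = 1/((-3 + 4)*65) - 26/(-3) = (1/65)/1 - 26*(-1/3) = 1*(1/65) + 26/3 = 1/65 + 26/3 = 1693/195 ≈ 8.6821)
X/(-10 - 18) + 566 = (1693/195)/(-10 - 18) + 566 = (1693/195)/(-28) + 566 = -1/28*1693/195 + 566 = -1693/5460 + 566 = 3088667/5460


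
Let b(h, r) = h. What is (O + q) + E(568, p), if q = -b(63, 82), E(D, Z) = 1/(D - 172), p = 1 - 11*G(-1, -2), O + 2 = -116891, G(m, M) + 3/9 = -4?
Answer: -46314575/396 ≈ -1.1696e+5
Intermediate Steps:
G(m, M) = -13/3 (G(m, M) = -⅓ - 4 = -13/3)
O = -116893 (O = -2 - 116891 = -116893)
p = 146/3 (p = 1 - 11*(-13/3) = 1 + 143/3 = 146/3 ≈ 48.667)
E(D, Z) = 1/(-172 + D)
q = -63 (q = -1*63 = -63)
(O + q) + E(568, p) = (-116893 - 63) + 1/(-172 + 568) = -116956 + 1/396 = -46314575/396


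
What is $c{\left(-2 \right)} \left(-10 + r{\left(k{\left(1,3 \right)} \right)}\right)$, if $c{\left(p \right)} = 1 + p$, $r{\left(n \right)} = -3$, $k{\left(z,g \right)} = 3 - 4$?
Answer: $13$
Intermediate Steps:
$k{\left(z,g \right)} = -1$
$c{\left(-2 \right)} \left(-10 + r{\left(k{\left(1,3 \right)} \right)}\right) = \left(1 - 2\right) \left(-10 - 3\right) = \left(-1\right) \left(-13\right) = 13$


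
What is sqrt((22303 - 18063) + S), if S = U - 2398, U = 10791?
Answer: sqrt(12633) ≈ 112.40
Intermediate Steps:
S = 8393 (S = 10791 - 2398 = 8393)
sqrt((22303 - 18063) + S) = sqrt((22303 - 18063) + 8393) = sqrt(4240 + 8393) = sqrt(12633)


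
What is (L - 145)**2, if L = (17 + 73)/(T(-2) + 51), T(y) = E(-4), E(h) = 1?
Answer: 13875625/676 ≈ 20526.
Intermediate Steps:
T(y) = 1
L = 45/26 (L = (17 + 73)/(1 + 51) = 90/52 = 90*(1/52) = 45/26 ≈ 1.7308)
(L - 145)**2 = (45/26 - 145)**2 = (-3725/26)**2 = 13875625/676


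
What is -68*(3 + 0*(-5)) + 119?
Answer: -85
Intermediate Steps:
-68*(3 + 0*(-5)) + 119 = -68*(3 + 0) + 119 = -68*3 + 119 = -204 + 119 = -85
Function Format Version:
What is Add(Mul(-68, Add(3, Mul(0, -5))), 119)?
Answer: -85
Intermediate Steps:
Add(Mul(-68, Add(3, Mul(0, -5))), 119) = Add(Mul(-68, Add(3, 0)), 119) = Add(Mul(-68, 3), 119) = Add(-204, 119) = -85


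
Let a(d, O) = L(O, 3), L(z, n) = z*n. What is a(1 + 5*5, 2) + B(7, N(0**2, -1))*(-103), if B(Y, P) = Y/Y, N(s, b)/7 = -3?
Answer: -97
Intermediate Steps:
L(z, n) = n*z
N(s, b) = -21 (N(s, b) = 7*(-3) = -21)
a(d, O) = 3*O
B(Y, P) = 1
a(1 + 5*5, 2) + B(7, N(0**2, -1))*(-103) = 3*2 + 1*(-103) = 6 - 103 = -97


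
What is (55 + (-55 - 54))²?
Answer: 2916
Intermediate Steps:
(55 + (-55 - 54))² = (55 - 109)² = (-54)² = 2916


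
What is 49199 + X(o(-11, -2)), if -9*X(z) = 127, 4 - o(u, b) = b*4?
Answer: 442664/9 ≈ 49185.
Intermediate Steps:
o(u, b) = 4 - 4*b (o(u, b) = 4 - b*4 = 4 - 4*b)
X(z) = -127/9 (X(z) = -1/9*127 = -127/9)
49199 + X(o(-11, -2)) = 49199 - 127/9 = 442664/9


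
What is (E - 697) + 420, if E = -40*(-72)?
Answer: 2603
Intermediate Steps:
E = 2880
(E - 697) + 420 = (2880 - 697) + 420 = 2183 + 420 = 2603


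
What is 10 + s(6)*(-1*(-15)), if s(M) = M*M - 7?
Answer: 445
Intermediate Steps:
s(M) = -7 + M**2 (s(M) = M**2 - 7 = -7 + M**2)
10 + s(6)*(-1*(-15)) = 10 + (-7 + 6**2)*(-1*(-15)) = 10 + (-7 + 36)*15 = 10 + 29*15 = 10 + 435 = 445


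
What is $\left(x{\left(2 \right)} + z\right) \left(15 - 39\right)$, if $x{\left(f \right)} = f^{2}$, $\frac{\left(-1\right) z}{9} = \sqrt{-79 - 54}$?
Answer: $-96 + 216 i \sqrt{133} \approx -96.0 + 2491.0 i$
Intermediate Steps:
$z = - 9 i \sqrt{133}$ ($z = - 9 \sqrt{-79 - 54} = - 9 \sqrt{-133} = - 9 i \sqrt{133} \approx - 103.79 i$)
$\left(x{\left(2 \right)} + z\right) \left(15 - 39\right) = \left(2^{2} - 9 i \sqrt{133}\right) \left(15 - 39\right) = \left(4 - 9 i \sqrt{133}\right) \left(15 - 39\right) = \left(4 - 9 i \sqrt{133}\right) \left(-24\right) = -96 + 216 i \sqrt{133}$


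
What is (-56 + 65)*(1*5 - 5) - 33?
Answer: -33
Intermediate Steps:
(-56 + 65)*(1*5 - 5) - 33 = 9*(5 - 5) - 33 = 9*0 - 33 = 0 - 33 = -33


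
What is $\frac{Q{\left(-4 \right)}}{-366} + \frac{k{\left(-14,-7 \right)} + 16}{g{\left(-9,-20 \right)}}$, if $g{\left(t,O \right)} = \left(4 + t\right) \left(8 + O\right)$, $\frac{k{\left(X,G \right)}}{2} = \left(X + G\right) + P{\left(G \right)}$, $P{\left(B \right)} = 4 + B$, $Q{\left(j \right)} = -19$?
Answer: $- \frac{881}{1830} \approx -0.48142$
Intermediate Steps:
$k{\left(X,G \right)} = 8 + 2 X + 4 G$ ($k{\left(X,G \right)} = 2 \left(\left(X + G\right) + \left(4 + G\right)\right) = 2 \left(\left(G + X\right) + \left(4 + G\right)\right) = 2 \left(4 + X + 2 G\right) = 8 + 2 X + 4 G$)
$\frac{Q{\left(-4 \right)}}{-366} + \frac{k{\left(-14,-7 \right)} + 16}{g{\left(-9,-20 \right)}} = - \frac{19}{-366} + \frac{\left(8 + 2 \left(-14\right) + 4 \left(-7\right)\right) + 16}{32 + 4 \left(-20\right) + 8 \left(-9\right) - -180} = \left(-19\right) \left(- \frac{1}{366}\right) + \frac{\left(8 - 28 - 28\right) + 16}{32 - 80 - 72 + 180} = \frac{19}{366} + \frac{-48 + 16}{60} = \frac{19}{366} - \frac{8}{15} = - \frac{881}{1830}$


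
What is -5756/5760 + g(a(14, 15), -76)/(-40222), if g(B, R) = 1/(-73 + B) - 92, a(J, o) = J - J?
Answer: -2107763977/2114068320 ≈ -0.99702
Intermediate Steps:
a(J, o) = 0
g(B, R) = -92 + 1/(-73 + B)
-5756/5760 + g(a(14, 15), -76)/(-40222) = -5756/5760 + ((6717 - 92*0)/(-73 + 0))/(-40222) = -5756*1/5760 + ((6717 + 0)/(-73))*(-1/40222) = -1439/1440 - 1/73*6717*(-1/40222) = -1439/1440 - 6717/73*(-1/40222) = -1439/1440 + 6717/2936206 = -2107763977/2114068320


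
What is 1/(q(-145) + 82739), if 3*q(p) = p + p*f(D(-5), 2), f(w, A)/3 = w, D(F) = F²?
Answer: 3/237197 ≈ 1.2648e-5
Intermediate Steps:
f(w, A) = 3*w
q(p) = 76*p/3 (q(p) = (p + p*(3*(-5)²))/3 = (p + p*(3*25))/3 = (p + p*75)/3 = (p + 75*p)/3 = (76*p)/3 = 76*p/3)
1/(q(-145) + 82739) = 1/((76/3)*(-145) + 82739) = 1/(-11020/3 + 82739) = 1/(237197/3) = 3/237197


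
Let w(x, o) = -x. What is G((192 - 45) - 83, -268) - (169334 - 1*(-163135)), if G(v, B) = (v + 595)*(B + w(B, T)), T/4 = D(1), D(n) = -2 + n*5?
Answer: -332469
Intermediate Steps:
D(n) = -2 + 5*n
T = 12 (T = 4*(-2 + 5*1) = 4*(-2 + 5) = 4*3 = 12)
G(v, B) = 0 (G(v, B) = (v + 595)*(B - B) = (595 + v)*0 = 0)
G((192 - 45) - 83, -268) - (169334 - 1*(-163135)) = 0 - (169334 - 1*(-163135)) = 0 - (169334 + 163135) = 0 - 1*332469 = 0 - 332469 = -332469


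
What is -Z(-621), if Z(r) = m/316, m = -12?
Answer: 3/79 ≈ 0.037975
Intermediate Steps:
Z(r) = -3/79 (Z(r) = -12/316 = -12*1/316 = -3/79)
-Z(-621) = -1*(-3/79) = 3/79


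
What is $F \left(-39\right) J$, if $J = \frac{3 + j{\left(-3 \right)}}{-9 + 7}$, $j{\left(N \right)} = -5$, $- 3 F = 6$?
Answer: $78$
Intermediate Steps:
$F = -2$ ($F = \left(- \frac{1}{3}\right) 6 = -2$)
$J = 1$ ($J = \frac{3 - 5}{-9 + 7} = - \frac{2}{-2} = \left(-2\right) \left(- \frac{1}{2}\right) = 1$)
$F \left(-39\right) J = \left(-2\right) \left(-39\right) 1 = 78 \cdot 1 = 78$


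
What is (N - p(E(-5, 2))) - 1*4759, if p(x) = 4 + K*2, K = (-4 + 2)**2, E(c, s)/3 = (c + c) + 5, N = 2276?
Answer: -2495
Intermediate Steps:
E(c, s) = 15 + 6*c (E(c, s) = 3*((c + c) + 5) = 3*(2*c + 5) = 3*(5 + 2*c) = 15 + 6*c)
K = 4 (K = (-2)**2 = 4)
p(x) = 12 (p(x) = 4 + 4*2 = 4 + 8 = 12)
(N - p(E(-5, 2))) - 1*4759 = (2276 - 1*12) - 1*4759 = (2276 - 12) - 4759 = 2264 - 4759 = -2495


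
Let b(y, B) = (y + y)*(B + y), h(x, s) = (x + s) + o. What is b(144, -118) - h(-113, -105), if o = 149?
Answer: 7557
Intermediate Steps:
h(x, s) = 149 + s + x (h(x, s) = (x + s) + 149 = (s + x) + 149 = 149 + s + x)
b(y, B) = 2*y*(B + y) (b(y, B) = (2*y)*(B + y) = 2*y*(B + y))
b(144, -118) - h(-113, -105) = 2*144*(-118 + 144) - (149 - 105 - 113) = 2*144*26 - 1*(-69) = 7488 + 69 = 7557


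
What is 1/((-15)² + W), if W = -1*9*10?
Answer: 1/135 ≈ 0.0074074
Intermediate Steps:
W = -90 (W = -9*10 = -90)
1/((-15)² + W) = 1/((-15)² - 90) = 1/(225 - 90) = 1/135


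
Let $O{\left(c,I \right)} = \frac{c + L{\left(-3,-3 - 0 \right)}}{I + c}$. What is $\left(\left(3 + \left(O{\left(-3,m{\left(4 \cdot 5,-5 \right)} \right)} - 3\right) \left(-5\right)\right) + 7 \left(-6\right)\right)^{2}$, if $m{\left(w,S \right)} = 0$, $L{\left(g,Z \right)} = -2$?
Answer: $\frac{9409}{9} \approx 1045.4$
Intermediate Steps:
$O{\left(c,I \right)} = \frac{-2 + c}{I + c}$ ($O{\left(c,I \right)} = \frac{c - 2}{I + c} = \frac{-2 + c}{I + c}$)
$\left(\left(3 + \left(O{\left(-3,m{\left(4 \cdot 5,-5 \right)} \right)} - 3\right) \left(-5\right)\right) + 7 \left(-6\right)\right)^{2} = \left(\left(3 + \left(\frac{-2 - 3}{0 - 3} - 3\right) \left(-5\right)\right) + 7 \left(-6\right)\right)^{2} = \left(\left(3 + \left(\frac{1}{-3} \left(-5\right) - 3\right) \left(-5\right)\right) - 42\right)^{2} = \left(\left(3 + \left(\left(- \frac{1}{3}\right) \left(-5\right) - 3\right) \left(-5\right)\right) - 42\right)^{2} = \left(\left(3 + \left(\frac{5}{3} - 3\right) \left(-5\right)\right) - 42\right)^{2} = \left(\left(3 - - \frac{20}{3}\right) - 42\right)^{2} = \left(\left(3 + \frac{20}{3}\right) - 42\right)^{2} = \left(\frac{29}{3} - 42\right)^{2} = \left(- \frac{97}{3}\right)^{2} = \frac{9409}{9}$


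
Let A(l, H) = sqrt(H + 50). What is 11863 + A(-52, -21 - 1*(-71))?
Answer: 11873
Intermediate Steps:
A(l, H) = sqrt(50 + H)
11863 + A(-52, -21 - 1*(-71)) = 11863 + sqrt(50 + (-21 - 1*(-71))) = 11863 + sqrt(50 + (-21 + 71)) = 11863 + sqrt(50 + 50) = 11863 + sqrt(100) = 11863 + 10 = 11873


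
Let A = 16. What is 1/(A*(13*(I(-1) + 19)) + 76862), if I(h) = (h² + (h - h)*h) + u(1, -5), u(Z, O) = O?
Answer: 1/79982 ≈ 1.2503e-5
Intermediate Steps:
I(h) = -5 + h² (I(h) = (h² + (h - h)*h) - 5 = (h² + 0*h) - 5 = (h² + 0) - 5 = h² - 5 = -5 + h²)
1/(A*(13*(I(-1) + 19)) + 76862) = 1/(16*(13*((-5 + (-1)²) + 19)) + 76862) = 1/(16*(13*((-5 + 1) + 19)) + 76862) = 1/(16*(13*(-4 + 19)) + 76862) = 1/(16*(13*15) + 76862) = 1/(16*195 + 76862) = 1/(3120 + 76862) = 1/79982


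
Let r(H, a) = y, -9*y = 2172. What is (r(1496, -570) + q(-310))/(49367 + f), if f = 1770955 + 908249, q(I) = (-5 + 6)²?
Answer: -721/8185713 ≈ -8.8080e-5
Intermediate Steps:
y = -724/3 (y = -⅑*2172 = -724/3 ≈ -241.33)
r(H, a) = -724/3
q(I) = 1 (q(I) = 1² = 1)
f = 2679204
(r(1496, -570) + q(-310))/(49367 + f) = (-724/3 + 1)/(49367 + 2679204) = -721/3/2728571 = -721/3*1/2728571 = -721/8185713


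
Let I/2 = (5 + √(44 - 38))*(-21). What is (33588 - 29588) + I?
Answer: 3790 - 42*√6 ≈ 3687.1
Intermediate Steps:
I = -210 - 42*√6 (I = 2*((5 + √(44 - 38))*(-21)) = 2*((5 + √6)*(-21)) = 2*(-105 - 21*√6) = -210 - 42*√6 ≈ -312.88)
(33588 - 29588) + I = (33588 - 29588) + (-210 - 42*√6) = 4000 + (-210 - 42*√6) = 3790 - 42*√6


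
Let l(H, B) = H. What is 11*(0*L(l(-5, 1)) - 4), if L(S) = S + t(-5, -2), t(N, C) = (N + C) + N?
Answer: -44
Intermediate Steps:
t(N, C) = C + 2*N (t(N, C) = (C + N) + N = C + 2*N)
L(S) = -12 + S (L(S) = S + (-2 + 2*(-5)) = S + (-2 - 10) = S - 12 = -12 + S)
11*(0*L(l(-5, 1)) - 4) = 11*(0*(-12 - 5) - 4) = 11*(0*(-17) - 4) = 11*(0 - 4) = 11*(-4) = -44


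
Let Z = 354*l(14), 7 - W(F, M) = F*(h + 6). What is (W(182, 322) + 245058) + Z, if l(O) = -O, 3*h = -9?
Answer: 239563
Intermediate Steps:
h = -3 (h = (⅓)*(-9) = -3)
W(F, M) = 7 - 3*F (W(F, M) = 7 - F*(-3 + 6) = 7 - F*3 = 7 - 3*F)
Z = -4956 (Z = 354*(-1*14) = 354*(-14) = -4956)
(W(182, 322) + 245058) + Z = ((7 - 3*182) + 245058) - 4956 = ((7 - 546) + 245058) - 4956 = (-539 + 245058) - 4956 = 244519 - 4956 = 239563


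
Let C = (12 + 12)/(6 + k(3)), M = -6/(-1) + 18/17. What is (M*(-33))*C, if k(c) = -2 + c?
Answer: -95040/119 ≈ -798.66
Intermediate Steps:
M = 120/17 (M = -6*(-1) + 18*(1/17) = 6 + 18/17 = 120/17 ≈ 7.0588)
C = 24/7 (C = (12 + 12)/(6 + (-2 + 3)) = 24/(6 + 1) = 24/7 ≈ 3.4286)
(M*(-33))*C = ((120/17)*(-33))*(24/7) = -3960/17*24/7 = -95040/119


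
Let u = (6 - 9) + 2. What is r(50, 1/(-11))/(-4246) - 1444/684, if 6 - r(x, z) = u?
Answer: -80737/38214 ≈ -2.1128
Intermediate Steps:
u = -1 (u = -3 + 2 = -1)
r(x, z) = 7 (r(x, z) = 6 - 1*(-1) = 6 + 1 = 7)
r(50, 1/(-11))/(-4246) - 1444/684 = 7/(-4246) - 1444/684 = 7*(-1/4246) - 1444*1/684 = -7/4246 - 19/9 = -80737/38214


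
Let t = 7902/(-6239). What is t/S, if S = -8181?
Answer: 878/5671251 ≈ 0.00015482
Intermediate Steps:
t = -7902/6239 (t = 7902*(-1/6239) = -7902/6239 ≈ -1.2665)
t/S = -7902/6239/(-8181) = -7902/6239*(-1/8181) = 878/5671251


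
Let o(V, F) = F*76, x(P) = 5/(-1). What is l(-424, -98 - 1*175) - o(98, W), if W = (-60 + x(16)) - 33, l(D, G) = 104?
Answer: 7552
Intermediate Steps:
x(P) = -5 (x(P) = 5*(-1) = -5)
W = -98 (W = (-60 - 5) - 33 = -65 - 33 = -98)
o(V, F) = 76*F
l(-424, -98 - 1*175) - o(98, W) = 104 - 76*(-98) = 104 - 1*(-7448) = 104 + 7448 = 7552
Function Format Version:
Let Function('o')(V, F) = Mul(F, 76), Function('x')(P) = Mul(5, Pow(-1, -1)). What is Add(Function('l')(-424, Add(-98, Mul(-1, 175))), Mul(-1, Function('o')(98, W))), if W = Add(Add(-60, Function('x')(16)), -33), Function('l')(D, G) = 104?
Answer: 7552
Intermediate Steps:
Function('x')(P) = -5 (Function('x')(P) = Mul(5, -1) = -5)
W = -98 (W = Add(Add(-60, -5), -33) = Add(-65, -33) = -98)
Function('o')(V, F) = Mul(76, F)
Add(Function('l')(-424, Add(-98, Mul(-1, 175))), Mul(-1, Function('o')(98, W))) = Add(104, Mul(-1, Mul(76, -98))) = Add(104, Mul(-1, -7448)) = Add(104, 7448) = 7552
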